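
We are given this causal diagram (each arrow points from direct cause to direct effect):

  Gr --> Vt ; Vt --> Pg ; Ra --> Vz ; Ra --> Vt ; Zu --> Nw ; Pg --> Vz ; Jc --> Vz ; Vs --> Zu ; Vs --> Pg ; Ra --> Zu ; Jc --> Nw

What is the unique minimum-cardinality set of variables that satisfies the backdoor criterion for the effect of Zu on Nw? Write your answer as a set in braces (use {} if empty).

{}

Variables eligible for adjustment (non-descendants of Zu, excluding Zu and Nw): {Gr, Jc, Pg, Ra, Vs, Vt, Vz}.
Backdoor paths from Zu to Nw:
  P1: Zu <- Vs -> Pg <- Vt <- Ra -> Vz <- Jc -> Nw
  P2: Zu <- Vs -> Pg -> Vz <- Jc -> Nw
  P3: Zu <- Ra -> Vt -> Pg -> Vz <- Jc -> Nw
  P4: Zu <- Ra -> Vz <- Jc -> Nw
Each backdoor path contains an unconditioned collider, so every path is already blocked with the empty conditioning set:
  P1: blocked at collider Pg (neither it nor any descendant is in the conditioning set).
  P2: blocked at collider Vz (neither it nor any descendant is in the conditioning set).
  P3: blocked at collider Vz (neither it nor any descendant is in the conditioning set).
  P4: blocked at collider Vz (neither it nor any descendant is in the conditioning set).
The empty set is therefore the unique smallest valid set.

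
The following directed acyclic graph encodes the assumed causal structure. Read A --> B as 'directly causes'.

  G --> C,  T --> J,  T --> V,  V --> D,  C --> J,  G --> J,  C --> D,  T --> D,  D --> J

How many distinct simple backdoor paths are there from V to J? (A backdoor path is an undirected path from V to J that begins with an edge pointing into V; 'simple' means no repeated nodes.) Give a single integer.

4

A backdoor path from V to J is any simple undirected path whose first edge points into V (i.e. leaves V via a parent).
Parents of V: {T}.
Enumerating:
  P1: V <- T -> D <- C <- G -> J
  P2: V <- T -> D <- C -> J
  P3: V <- T -> D -> J
  P4: V <- T -> J
That exhausts the simple backdoor paths. Count: 4.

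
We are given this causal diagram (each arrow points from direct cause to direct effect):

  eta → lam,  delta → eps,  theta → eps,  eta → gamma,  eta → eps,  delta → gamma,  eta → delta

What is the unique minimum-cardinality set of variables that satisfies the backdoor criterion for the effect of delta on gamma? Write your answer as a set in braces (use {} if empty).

{eta}

Variables eligible for adjustment (non-descendants of delta, excluding delta and gamma): {eta, lam, theta}.
Backdoor paths from delta to gamma:
  P1: delta <- eta -> gamma
The empty set is not sufficient: P1 (delta <- eta -> gamma) has no collider blocking it and no conditioned non-collider, so it is open.
Try {eta}:
  P1: blocked at fork node eta ∈ conditioning set.
{eta} contains no descendant of delta and blocks every backdoor path.
No other singleton works — e.g. {lam} leaves P1 open — so {eta} is the unique smallest valid adjustment set.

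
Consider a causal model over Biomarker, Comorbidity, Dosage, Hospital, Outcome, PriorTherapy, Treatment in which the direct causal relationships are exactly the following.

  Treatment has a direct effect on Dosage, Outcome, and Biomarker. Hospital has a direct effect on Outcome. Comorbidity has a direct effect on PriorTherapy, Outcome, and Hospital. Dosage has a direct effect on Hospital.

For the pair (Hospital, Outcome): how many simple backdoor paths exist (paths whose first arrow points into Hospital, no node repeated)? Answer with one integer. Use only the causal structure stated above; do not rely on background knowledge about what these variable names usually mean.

2

A backdoor path from Hospital to Outcome is any simple undirected path whose first edge points into Hospital (i.e. leaves Hospital via a parent).
Parents of Hospital: {Comorbidity, Dosage}.
Enumerating:
  P1: Hospital <- Comorbidity -> Outcome
  P2: Hospital <- Dosage <- Treatment -> Outcome
That exhausts the simple backdoor paths. Count: 2.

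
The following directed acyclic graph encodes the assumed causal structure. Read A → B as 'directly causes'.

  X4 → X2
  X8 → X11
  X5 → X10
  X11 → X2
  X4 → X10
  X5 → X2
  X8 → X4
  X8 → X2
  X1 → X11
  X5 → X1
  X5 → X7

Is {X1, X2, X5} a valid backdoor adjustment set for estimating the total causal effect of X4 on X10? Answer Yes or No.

No

Backdoor paths from X4 to X10 (paths whose first edge points into X4):
  P1: X4 <- X8 -> X11 <- X1 <- X5 -> X10
  P2: X4 <- X8 -> X11 -> X2 <- X5 -> X10
  P3: X4 <- X8 -> X2 <- X5 -> X10
  P4: X4 <- X8 -> X2 <- X11 <- X1 <- X5 -> X10
Condition 1 (no descendant of X4 in the set): FAILS — X2 is a descendant of X4.
Condition 2 (every backdoor path blocked by {X1, X2, X5}):
  P1: blocked at chain node X1 ∈ conditioning set.
  P2: blocked at fork node X5 ∈ conditioning set.
  P3: blocked at fork node X5 ∈ conditioning set.
  P4: blocked at chain node X1 ∈ conditioning set.
{X1, X2, X5} does not satisfy the backdoor criterion.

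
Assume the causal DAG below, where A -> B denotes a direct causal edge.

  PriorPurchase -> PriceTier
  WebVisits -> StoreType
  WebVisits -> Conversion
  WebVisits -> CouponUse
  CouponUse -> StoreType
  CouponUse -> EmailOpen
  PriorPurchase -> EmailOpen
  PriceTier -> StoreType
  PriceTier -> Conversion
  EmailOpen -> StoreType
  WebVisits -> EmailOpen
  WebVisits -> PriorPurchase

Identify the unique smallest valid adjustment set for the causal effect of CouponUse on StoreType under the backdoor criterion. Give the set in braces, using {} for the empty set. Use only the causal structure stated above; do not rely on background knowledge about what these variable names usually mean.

Variables eligible for adjustment (non-descendants of CouponUse, excluding CouponUse and StoreType): {Conversion, PriceTier, PriorPurchase, WebVisits}.
Backdoor paths from CouponUse to StoreType:
  P1: CouponUse <- WebVisits -> PriorPurchase -> PriceTier -> StoreType
  P2: CouponUse <- WebVisits -> PriorPurchase -> EmailOpen -> StoreType
  P3: CouponUse <- WebVisits -> EmailOpen <- PriorPurchase -> PriceTier -> StoreType
  P4: CouponUse <- WebVisits -> EmailOpen -> StoreType
  P5: CouponUse <- WebVisits -> StoreType
  P6: CouponUse <- WebVisits -> Conversion <- PriceTier <- PriorPurchase -> EmailOpen -> StoreType
  P7: CouponUse <- WebVisits -> Conversion <- PriceTier -> StoreType
The empty set is not sufficient: P1 (CouponUse <- WebVisits -> PriorPurchase -> PriceTier -> StoreType) has no collider blocking it and no conditioned non-collider, so it is open.
Try {WebVisits}:
  P1: blocked at fork node WebVisits ∈ conditioning set.
  P2: blocked at fork node WebVisits ∈ conditioning set.
  P3: blocked at fork node WebVisits ∈ conditioning set.
  P4: blocked at fork node WebVisits ∈ conditioning set.
  P5: blocked at fork node WebVisits ∈ conditioning set.
  P6: blocked at fork node WebVisits ∈ conditioning set.
  P7: blocked at fork node WebVisits ∈ conditioning set.
{WebVisits} contains no descendant of CouponUse and blocks every backdoor path.
No other singleton works — e.g. {PriorPurchase} leaves P4 open — so {WebVisits} is the unique smallest valid adjustment set.

{WebVisits}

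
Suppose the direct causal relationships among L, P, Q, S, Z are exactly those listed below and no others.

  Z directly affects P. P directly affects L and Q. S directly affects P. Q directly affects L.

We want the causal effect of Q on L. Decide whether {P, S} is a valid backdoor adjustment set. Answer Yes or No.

Yes

Backdoor paths from Q to L (paths whose first edge points into Q):
  P1: Q <- P -> L
Condition 1 (no descendant of Q in the set): holds — descendants of Q are {L}; none are in {P, S}.
Condition 2 (every backdoor path blocked by {P, S}):
  P1: blocked at fork node P ∈ conditioning set.
{P, S} satisfies the backdoor criterion.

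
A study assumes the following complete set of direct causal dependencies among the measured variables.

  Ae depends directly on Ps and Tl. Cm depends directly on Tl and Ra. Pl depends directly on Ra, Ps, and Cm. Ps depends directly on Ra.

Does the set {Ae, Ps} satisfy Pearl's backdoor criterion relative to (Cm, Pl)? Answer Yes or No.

Backdoor paths from Cm to Pl (paths whose first edge points into Cm):
  P1: Cm <- Ra -> Ps -> Pl
  P2: Cm <- Ra -> Pl
  P3: Cm <- Tl -> Ae <- Ps <- Ra -> Pl
  P4: Cm <- Tl -> Ae <- Ps -> Pl
Condition 1 (no descendant of Cm in the set): holds — descendants of Cm are {Pl}; none are in {Ae, Ps}.
Condition 2 (every backdoor path blocked by {Ae, Ps}):
  P1: blocked at chain node Ps ∈ conditioning set.
  P2: open — no interior node is in the conditioning set.
  P3: blocked at chain node Ps ∈ conditioning set.
  P4: blocked at fork node Ps ∈ conditioning set.
{Ae, Ps} does not satisfy the backdoor criterion.

No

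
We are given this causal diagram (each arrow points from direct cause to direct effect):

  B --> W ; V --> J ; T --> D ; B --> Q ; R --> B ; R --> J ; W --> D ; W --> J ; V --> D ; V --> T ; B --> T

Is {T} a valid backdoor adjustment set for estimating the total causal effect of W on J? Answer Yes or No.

Backdoor paths from W to J (paths whose first edge points into W):
  P1: W <- B <- R -> J
  P2: W <- B -> T <- V -> J
  P3: W <- B -> T -> D <- V -> J
Condition 1 (no descendant of W in the set): holds — descendants of W are {D, J}; none are in {T}.
Condition 2 (every backdoor path blocked by {T}):
  P1: open — no interior node is in the conditioning set.
  P2: open — collider(s) T are conditioned on (or have a conditioned descendant) and no non-collider on the path is in the set.
  P3: blocked at chain node T ∈ conditioning set.
{T} does not satisfy the backdoor criterion.

No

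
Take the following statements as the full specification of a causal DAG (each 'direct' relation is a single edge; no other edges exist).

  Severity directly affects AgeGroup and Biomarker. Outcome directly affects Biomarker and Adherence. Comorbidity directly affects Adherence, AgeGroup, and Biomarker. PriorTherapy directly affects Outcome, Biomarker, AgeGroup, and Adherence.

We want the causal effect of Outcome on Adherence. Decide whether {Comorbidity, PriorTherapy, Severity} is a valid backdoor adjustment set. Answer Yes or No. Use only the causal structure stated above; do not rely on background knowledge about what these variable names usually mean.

Yes

Backdoor paths from Outcome to Adherence (paths whose first edge points into Outcome):
  P1: Outcome <- PriorTherapy -> Adherence
  P2: Outcome <- PriorTherapy -> AgeGroup <- Severity -> Biomarker <- Comorbidity -> Adherence
  P3: Outcome <- PriorTherapy -> AgeGroup <- Comorbidity -> Adherence
  P4: Outcome <- PriorTherapy -> Biomarker <- Severity -> AgeGroup <- Comorbidity -> Adherence
  P5: Outcome <- PriorTherapy -> Biomarker <- Comorbidity -> Adherence
Condition 1 (no descendant of Outcome in the set): holds — descendants of Outcome are {Adherence, Biomarker}; none are in {Comorbidity, PriorTherapy, Severity}.
Condition 2 (every backdoor path blocked by {Comorbidity, PriorTherapy, Severity}):
  P1: blocked at fork node PriorTherapy ∈ conditioning set.
  P2: blocked at fork node PriorTherapy ∈ conditioning set.
  P3: blocked at fork node PriorTherapy ∈ conditioning set.
  P4: blocked at fork node PriorTherapy ∈ conditioning set.
  P5: blocked at fork node PriorTherapy ∈ conditioning set.
{Comorbidity, PriorTherapy, Severity} satisfies the backdoor criterion.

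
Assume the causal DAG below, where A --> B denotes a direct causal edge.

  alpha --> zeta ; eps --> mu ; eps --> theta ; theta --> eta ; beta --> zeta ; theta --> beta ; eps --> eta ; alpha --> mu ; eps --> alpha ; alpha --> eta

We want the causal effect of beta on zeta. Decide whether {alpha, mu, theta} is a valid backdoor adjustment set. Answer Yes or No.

Backdoor paths from beta to zeta (paths whose first edge points into beta):
  P1: beta <- theta <- eps -> alpha -> zeta
  P2: beta <- theta <- eps -> eta <- alpha -> zeta
  P3: beta <- theta <- eps -> mu <- alpha -> zeta
  P4: beta <- theta -> eta <- eps -> alpha -> zeta
  P5: beta <- theta -> eta <- eps -> mu <- alpha -> zeta
  P6: beta <- theta -> eta <- alpha -> zeta
Condition 1 (no descendant of beta in the set): holds — descendants of beta are {zeta}; none are in {alpha, mu, theta}.
Condition 2 (every backdoor path blocked by {alpha, mu, theta}):
  P1: blocked at chain node theta ∈ conditioning set.
  P2: blocked at chain node theta ∈ conditioning set.
  P3: blocked at chain node theta ∈ conditioning set.
  P4: blocked at fork node theta ∈ conditioning set.
  P5: blocked at fork node theta ∈ conditioning set.
  P6: blocked at fork node theta ∈ conditioning set.
{alpha, mu, theta} satisfies the backdoor criterion.

Yes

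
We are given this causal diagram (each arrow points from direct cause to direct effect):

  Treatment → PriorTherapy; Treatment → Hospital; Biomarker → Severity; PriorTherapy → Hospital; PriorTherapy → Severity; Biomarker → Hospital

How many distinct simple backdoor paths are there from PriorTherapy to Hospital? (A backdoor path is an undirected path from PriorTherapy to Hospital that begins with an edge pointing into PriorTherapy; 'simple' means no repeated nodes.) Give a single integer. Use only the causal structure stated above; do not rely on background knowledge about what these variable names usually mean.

A backdoor path from PriorTherapy to Hospital is any simple undirected path whose first edge points into PriorTherapy (i.e. leaves PriorTherapy via a parent).
Parents of PriorTherapy: {Treatment}.
Enumerating:
  P1: PriorTherapy <- Treatment -> Hospital
That exhausts the simple backdoor paths. Count: 1.

1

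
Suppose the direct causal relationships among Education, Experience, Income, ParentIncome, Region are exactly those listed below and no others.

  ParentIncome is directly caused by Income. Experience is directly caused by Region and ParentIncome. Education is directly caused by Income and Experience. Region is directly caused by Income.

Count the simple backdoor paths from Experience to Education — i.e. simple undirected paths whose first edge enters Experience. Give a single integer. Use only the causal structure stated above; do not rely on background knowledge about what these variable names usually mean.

2

A backdoor path from Experience to Education is any simple undirected path whose first edge points into Experience (i.e. leaves Experience via a parent).
Parents of Experience: {ParentIncome, Region}.
Enumerating:
  P1: Experience <- ParentIncome <- Income -> Education
  P2: Experience <- Region <- Income -> Education
That exhausts the simple backdoor paths. Count: 2.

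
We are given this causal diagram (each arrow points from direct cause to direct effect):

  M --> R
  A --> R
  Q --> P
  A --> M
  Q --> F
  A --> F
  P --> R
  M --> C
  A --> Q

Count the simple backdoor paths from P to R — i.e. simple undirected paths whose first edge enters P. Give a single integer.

4

A backdoor path from P to R is any simple undirected path whose first edge points into P (i.e. leaves P via a parent).
Parents of P: {Q}.
Enumerating:
  P1: P <- Q <- A -> M -> R
  P2: P <- Q <- A -> R
  P3: P <- Q -> F <- A -> M -> R
  P4: P <- Q -> F <- A -> R
That exhausts the simple backdoor paths. Count: 4.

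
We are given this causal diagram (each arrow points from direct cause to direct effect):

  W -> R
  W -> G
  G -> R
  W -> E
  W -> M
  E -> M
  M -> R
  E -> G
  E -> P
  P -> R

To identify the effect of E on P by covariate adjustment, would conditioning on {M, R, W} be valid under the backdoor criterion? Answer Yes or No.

No

Backdoor paths from E to P (paths whose first edge points into E):
  P1: E <- W -> G -> R <- P
  P2: E <- W -> M -> R <- P
  P3: E <- W -> R <- P
Condition 1 (no descendant of E in the set): FAILS — M and R are descendants of E.
Condition 2 (every backdoor path blocked by {M, R, W}):
  P1: blocked at fork node W ∈ conditioning set.
  P2: blocked at fork node W ∈ conditioning set.
  P3: blocked at fork node W ∈ conditioning set.
{M, R, W} does not satisfy the backdoor criterion.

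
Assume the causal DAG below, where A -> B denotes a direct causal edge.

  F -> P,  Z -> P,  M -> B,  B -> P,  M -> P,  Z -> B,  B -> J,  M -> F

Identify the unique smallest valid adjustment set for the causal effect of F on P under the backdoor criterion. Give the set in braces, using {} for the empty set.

Variables eligible for adjustment (non-descendants of F, excluding F and P): {B, J, M, Z}.
Backdoor paths from F to P:
  P1: F <- M -> B <- Z -> P
  P2: F <- M -> B -> P
  P3: F <- M -> P
The empty set is not sufficient: P2 (F <- M -> B -> P) has no collider blocking it and no conditioned non-collider, so it is open.
Try {M}:
  P1: blocked at fork node M ∈ conditioning set.
  P2: blocked at fork node M ∈ conditioning set.
  P3: blocked at fork node M ∈ conditioning set.
{M} contains no descendant of F and blocks every backdoor path.
No other singleton works — e.g. {Z} leaves P2 open — so {M} is the unique smallest valid adjustment set.

{M}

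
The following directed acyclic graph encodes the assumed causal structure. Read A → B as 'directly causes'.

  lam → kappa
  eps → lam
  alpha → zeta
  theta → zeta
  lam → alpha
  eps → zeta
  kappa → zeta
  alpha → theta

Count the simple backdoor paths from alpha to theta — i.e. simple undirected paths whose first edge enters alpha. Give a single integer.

2

A backdoor path from alpha to theta is any simple undirected path whose first edge points into alpha (i.e. leaves alpha via a parent).
Parents of alpha: {lam}.
Enumerating:
  P1: alpha <- lam <- eps -> zeta <- theta
  P2: alpha <- lam -> kappa -> zeta <- theta
That exhausts the simple backdoor paths. Count: 2.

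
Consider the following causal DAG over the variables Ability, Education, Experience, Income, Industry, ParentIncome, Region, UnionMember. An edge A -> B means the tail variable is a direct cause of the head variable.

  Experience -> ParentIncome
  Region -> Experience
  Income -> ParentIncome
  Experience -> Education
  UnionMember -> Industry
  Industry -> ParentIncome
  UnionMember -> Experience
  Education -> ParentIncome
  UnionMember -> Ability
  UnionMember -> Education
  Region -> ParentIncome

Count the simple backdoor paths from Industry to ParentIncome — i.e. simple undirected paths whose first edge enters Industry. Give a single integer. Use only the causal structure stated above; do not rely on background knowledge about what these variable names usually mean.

A backdoor path from Industry to ParentIncome is any simple undirected path whose first edge points into Industry (i.e. leaves Industry via a parent).
Parents of Industry: {UnionMember}.
Enumerating:
  P1: Industry <- UnionMember -> Experience <- Region -> ParentIncome
  P2: Industry <- UnionMember -> Experience -> Education -> ParentIncome
  P3: Industry <- UnionMember -> Experience -> ParentIncome
  P4: Industry <- UnionMember -> Education <- Experience <- Region -> ParentIncome
  P5: Industry <- UnionMember -> Education <- Experience -> ParentIncome
  P6: Industry <- UnionMember -> Education -> ParentIncome
That exhausts the simple backdoor paths. Count: 6.

6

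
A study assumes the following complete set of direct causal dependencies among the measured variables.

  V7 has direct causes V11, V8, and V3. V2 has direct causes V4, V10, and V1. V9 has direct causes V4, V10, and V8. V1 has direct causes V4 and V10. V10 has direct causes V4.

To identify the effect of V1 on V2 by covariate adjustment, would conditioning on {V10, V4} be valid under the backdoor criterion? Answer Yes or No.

Backdoor paths from V1 to V2 (paths whose first edge points into V1):
  P1: V1 <- V4 -> V10 -> V2
  P2: V1 <- V4 -> V9 <- V10 -> V2
  P3: V1 <- V4 -> V2
  P4: V1 <- V10 <- V4 -> V2
  P5: V1 <- V10 -> V9 <- V4 -> V2
  P6: V1 <- V10 -> V2
Condition 1 (no descendant of V1 in the set): holds — descendants of V1 are {V2}; none are in {V10, V4}.
Condition 2 (every backdoor path blocked by {V10, V4}):
  P1: blocked at fork node V4 ∈ conditioning set.
  P2: blocked at fork node V4 ∈ conditioning set.
  P3: blocked at fork node V4 ∈ conditioning set.
  P4: blocked at chain node V10 ∈ conditioning set.
  P5: blocked at fork node V10 ∈ conditioning set.
  P6: blocked at fork node V10 ∈ conditioning set.
{V10, V4} satisfies the backdoor criterion.

Yes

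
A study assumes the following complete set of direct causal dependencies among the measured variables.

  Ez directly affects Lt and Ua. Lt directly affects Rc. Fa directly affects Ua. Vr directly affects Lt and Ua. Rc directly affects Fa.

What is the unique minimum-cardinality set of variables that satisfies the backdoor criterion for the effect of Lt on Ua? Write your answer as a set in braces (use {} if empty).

Variables eligible for adjustment (non-descendants of Lt, excluding Lt and Ua): {Ez, Vr}.
Backdoor paths from Lt to Ua:
  P1: Lt <- Ez -> Ua
  P2: Lt <- Vr -> Ua
The empty set is not sufficient: P1 (Lt <- Ez -> Ua) has no collider blocking it and no conditioned non-collider, so it is open.
Try {Ez, Vr}:
  P1: blocked at fork node Ez ∈ conditioning set.
  P2: blocked at fork node Vr ∈ conditioning set.
{Ez, Vr} contains no descendant of Lt and blocks every backdoor path.
Every element of {Ez, Vr} is needed (dropping Ez leaves P1 open; dropping Vr leaves P2 open), so no proper subset is valid.
Among all size-2 subsets of the eligible variables, only {Ez, Vr} blocks every backdoor path, so it is the unique smallest valid adjustment set.

{Ez, Vr}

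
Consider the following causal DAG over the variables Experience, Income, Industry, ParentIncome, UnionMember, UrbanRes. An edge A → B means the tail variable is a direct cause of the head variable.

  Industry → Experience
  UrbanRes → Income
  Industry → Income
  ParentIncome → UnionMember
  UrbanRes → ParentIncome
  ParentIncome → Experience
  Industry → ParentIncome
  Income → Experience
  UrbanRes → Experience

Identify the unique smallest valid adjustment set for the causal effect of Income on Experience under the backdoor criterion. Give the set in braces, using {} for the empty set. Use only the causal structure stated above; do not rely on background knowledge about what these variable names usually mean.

{Industry, UrbanRes}

Variables eligible for adjustment (non-descendants of Income, excluding Income and Experience): {Industry, ParentIncome, UnionMember, UrbanRes}.
Backdoor paths from Income to Experience:
  P1: Income <- UrbanRes -> ParentIncome <- Industry -> Experience
  P2: Income <- UrbanRes -> ParentIncome -> Experience
  P3: Income <- UrbanRes -> Experience
  P4: Income <- Industry -> ParentIncome <- UrbanRes -> Experience
  P5: Income <- Industry -> ParentIncome -> Experience
  P6: Income <- Industry -> Experience
The empty set is not sufficient: P2 (Income <- UrbanRes -> ParentIncome -> Experience) has no collider blocking it and no conditioned non-collider, so it is open.
Try {Industry, UrbanRes}:
  P1: blocked at fork node UrbanRes ∈ conditioning set.
  P2: blocked at fork node UrbanRes ∈ conditioning set.
  P3: blocked at fork node UrbanRes ∈ conditioning set.
  P4: blocked at fork node Industry ∈ conditioning set.
  P5: blocked at fork node Industry ∈ conditioning set.
  P6: blocked at fork node Industry ∈ conditioning set.
{Industry, UrbanRes} contains no descendant of Income and blocks every backdoor path.
Every element of {Industry, UrbanRes} is needed (dropping Industry leaves P5 open; dropping UrbanRes leaves P2 open), so no proper subset is valid.
Among all size-2 subsets of the eligible variables, only {Industry, UrbanRes} blocks every backdoor path, so it is the unique smallest valid adjustment set.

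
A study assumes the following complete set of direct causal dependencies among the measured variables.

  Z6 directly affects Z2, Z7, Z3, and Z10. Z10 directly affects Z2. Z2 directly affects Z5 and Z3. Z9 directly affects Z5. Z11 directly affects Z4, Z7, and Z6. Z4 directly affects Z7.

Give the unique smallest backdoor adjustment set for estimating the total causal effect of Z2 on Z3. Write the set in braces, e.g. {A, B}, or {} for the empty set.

Variables eligible for adjustment (non-descendants of Z2, excluding Z2 and Z3): {Z10, Z11, Z4, Z6, Z7, Z9}.
Backdoor paths from Z2 to Z3:
  P1: Z2 <- Z6 -> Z3
  P2: Z2 <- Z10 <- Z6 -> Z3
The empty set is not sufficient: P1 (Z2 <- Z6 -> Z3) has no collider blocking it and no conditioned non-collider, so it is open.
Try {Z6}:
  P1: blocked at fork node Z6 ∈ conditioning set.
  P2: blocked at fork node Z6 ∈ conditioning set.
{Z6} contains no descendant of Z2 and blocks every backdoor path.
No other singleton works — e.g. {Z11} leaves P1 open — so {Z6} is the unique smallest valid adjustment set.

{Z6}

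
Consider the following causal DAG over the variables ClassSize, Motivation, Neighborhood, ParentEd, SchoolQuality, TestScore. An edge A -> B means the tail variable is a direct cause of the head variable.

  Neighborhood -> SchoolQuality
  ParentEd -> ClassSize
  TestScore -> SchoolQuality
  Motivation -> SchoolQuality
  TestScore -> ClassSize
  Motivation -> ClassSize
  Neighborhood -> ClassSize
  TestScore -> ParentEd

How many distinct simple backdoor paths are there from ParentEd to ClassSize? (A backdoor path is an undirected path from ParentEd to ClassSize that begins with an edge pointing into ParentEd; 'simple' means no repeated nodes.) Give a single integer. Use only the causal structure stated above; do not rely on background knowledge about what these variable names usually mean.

A backdoor path from ParentEd to ClassSize is any simple undirected path whose first edge points into ParentEd (i.e. leaves ParentEd via a parent).
Parents of ParentEd: {TestScore}.
Enumerating:
  P1: ParentEd <- TestScore -> SchoolQuality <- Neighborhood -> ClassSize
  P2: ParentEd <- TestScore -> SchoolQuality <- Motivation -> ClassSize
  P3: ParentEd <- TestScore -> ClassSize
That exhausts the simple backdoor paths. Count: 3.

3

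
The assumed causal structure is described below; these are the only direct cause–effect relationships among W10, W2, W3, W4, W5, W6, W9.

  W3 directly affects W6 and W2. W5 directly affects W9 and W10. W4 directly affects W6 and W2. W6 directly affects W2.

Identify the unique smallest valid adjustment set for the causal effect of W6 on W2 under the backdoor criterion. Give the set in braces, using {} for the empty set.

{W3, W4}

Variables eligible for adjustment (non-descendants of W6, excluding W6 and W2): {W10, W3, W4, W5, W9}.
Backdoor paths from W6 to W2:
  P1: W6 <- W4 -> W2
  P2: W6 <- W3 -> W2
The empty set is not sufficient: P1 (W6 <- W4 -> W2) has no collider blocking it and no conditioned non-collider, so it is open.
Try {W3, W4}:
  P1: blocked at fork node W4 ∈ conditioning set.
  P2: blocked at fork node W3 ∈ conditioning set.
{W3, W4} contains no descendant of W6 and blocks every backdoor path.
Every element of {W3, W4} is needed (dropping W3 leaves P2 open; dropping W4 leaves P1 open), so no proper subset is valid.
Among all size-2 subsets of the eligible variables, only {W3, W4} blocks every backdoor path, so it is the unique smallest valid adjustment set.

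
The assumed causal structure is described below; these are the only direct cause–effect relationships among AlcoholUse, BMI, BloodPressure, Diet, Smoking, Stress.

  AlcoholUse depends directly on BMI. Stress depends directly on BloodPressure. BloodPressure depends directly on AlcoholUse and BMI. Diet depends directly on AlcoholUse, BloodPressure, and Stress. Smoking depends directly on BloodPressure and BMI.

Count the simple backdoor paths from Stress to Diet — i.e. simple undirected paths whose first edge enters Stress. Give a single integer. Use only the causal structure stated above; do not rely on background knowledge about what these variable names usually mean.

A backdoor path from Stress to Diet is any simple undirected path whose first edge points into Stress (i.e. leaves Stress via a parent).
Parents of Stress: {BloodPressure}.
Enumerating:
  P1: Stress <- BloodPressure <- BMI -> AlcoholUse -> Diet
  P2: Stress <- BloodPressure <- AlcoholUse -> Diet
  P3: Stress <- BloodPressure -> Smoking <- BMI -> AlcoholUse -> Diet
  P4: Stress <- BloodPressure -> Diet
That exhausts the simple backdoor paths. Count: 4.

4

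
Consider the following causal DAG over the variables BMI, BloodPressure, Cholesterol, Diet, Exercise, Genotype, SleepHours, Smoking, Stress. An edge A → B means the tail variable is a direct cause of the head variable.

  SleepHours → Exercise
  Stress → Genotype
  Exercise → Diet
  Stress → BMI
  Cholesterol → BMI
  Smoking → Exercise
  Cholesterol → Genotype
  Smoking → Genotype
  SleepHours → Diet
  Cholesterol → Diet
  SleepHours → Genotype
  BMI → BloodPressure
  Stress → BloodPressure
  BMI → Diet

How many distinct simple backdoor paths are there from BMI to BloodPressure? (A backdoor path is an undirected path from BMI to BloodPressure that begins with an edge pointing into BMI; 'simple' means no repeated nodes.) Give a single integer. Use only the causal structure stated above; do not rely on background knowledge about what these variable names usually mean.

6

A backdoor path from BMI to BloodPressure is any simple undirected path whose first edge points into BMI (i.e. leaves BMI via a parent).
Parents of BMI: {Cholesterol, Stress}.
Enumerating:
  P1: BMI <- Cholesterol -> Genotype <- Stress -> BloodPressure
  P2: BMI <- Cholesterol -> Diet <- SleepHours -> Exercise <- Smoking -> Genotype <- Stress -> BloodPressure
  P3: BMI <- Cholesterol -> Diet <- SleepHours -> Genotype <- Stress -> BloodPressure
  P4: BMI <- Cholesterol -> Diet <- Exercise <- SleepHours -> Genotype <- Stress -> BloodPressure
  P5: BMI <- Cholesterol -> Diet <- Exercise <- Smoking -> Genotype <- Stress -> BloodPressure
  P6: BMI <- Stress -> BloodPressure
That exhausts the simple backdoor paths. Count: 6.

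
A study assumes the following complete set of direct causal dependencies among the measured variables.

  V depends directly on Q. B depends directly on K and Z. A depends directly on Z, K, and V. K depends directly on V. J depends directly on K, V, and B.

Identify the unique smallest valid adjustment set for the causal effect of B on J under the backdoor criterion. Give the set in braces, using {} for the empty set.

{K}

Variables eligible for adjustment (non-descendants of B, excluding B and J): {A, K, Q, V, Z}.
Backdoor paths from B to J:
  P1: B <- K <- V -> J
  P2: B <- K -> A <- V -> J
  P3: B <- K -> J
  P4: B <- Z -> A <- V -> K -> J
  P5: B <- Z -> A <- V -> J
  P6: B <- Z -> A <- K <- V -> J
  P7: B <- Z -> A <- K -> J
The empty set is not sufficient: P1 (B <- K <- V -> J) has no collider blocking it and no conditioned non-collider, so it is open.
Try {K}:
  P1: blocked at chain node K ∈ conditioning set.
  P2: blocked at fork node K ∈ conditioning set.
  P3: blocked at fork node K ∈ conditioning set.
  P4: blocked at collider A (neither it nor any descendant is in the conditioning set).
  P5: blocked at collider A (neither it nor any descendant is in the conditioning set).
  P6: blocked at collider A (neither it nor any descendant is in the conditioning set).
  P7: blocked at collider A (neither it nor any descendant is in the conditioning set).
{K} contains no descendant of B and blocks every backdoor path.
No other singleton works — e.g. {Q} leaves P1 open — so {K} is the unique smallest valid adjustment set.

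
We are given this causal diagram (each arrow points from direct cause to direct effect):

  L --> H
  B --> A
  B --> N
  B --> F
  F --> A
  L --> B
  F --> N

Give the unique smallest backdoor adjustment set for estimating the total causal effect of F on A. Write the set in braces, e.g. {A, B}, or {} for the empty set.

Variables eligible for adjustment (non-descendants of F, excluding F and A): {B, H, L}.
Backdoor paths from F to A:
  P1: F <- B -> A
The empty set is not sufficient: P1 (F <- B -> A) has no collider blocking it and no conditioned non-collider, so it is open.
Try {B}:
  P1: blocked at fork node B ∈ conditioning set.
{B} contains no descendant of F and blocks every backdoor path.
No other singleton works — e.g. {L} leaves P1 open — so {B} is the unique smallest valid adjustment set.

{B}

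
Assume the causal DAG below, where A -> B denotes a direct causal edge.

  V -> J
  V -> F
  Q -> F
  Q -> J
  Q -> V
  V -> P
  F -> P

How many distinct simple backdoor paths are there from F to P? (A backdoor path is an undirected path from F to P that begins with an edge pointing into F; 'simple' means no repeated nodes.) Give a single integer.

A backdoor path from F to P is any simple undirected path whose first edge points into F (i.e. leaves F via a parent).
Parents of F: {Q, V}.
Enumerating:
  P1: F <- Q -> V -> P
  P2: F <- Q -> J <- V -> P
  P3: F <- V -> P
That exhausts the simple backdoor paths. Count: 3.

3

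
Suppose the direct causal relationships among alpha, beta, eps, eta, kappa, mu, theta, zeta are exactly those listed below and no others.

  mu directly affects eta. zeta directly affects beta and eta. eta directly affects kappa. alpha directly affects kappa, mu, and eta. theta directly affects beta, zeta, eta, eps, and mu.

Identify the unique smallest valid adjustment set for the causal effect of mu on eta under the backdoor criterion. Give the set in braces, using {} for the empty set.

Variables eligible for adjustment (non-descendants of mu, excluding mu and eta): {alpha, beta, eps, theta, zeta}.
Backdoor paths from mu to eta:
  P1: mu <- theta -> zeta -> eta
  P2: mu <- theta -> eta
  P3: mu <- theta -> beta <- zeta -> eta
  P4: mu <- alpha -> eta
  P5: mu <- alpha -> kappa <- eta
The empty set is not sufficient: P1 (mu <- theta -> zeta -> eta) has no collider blocking it and no conditioned non-collider, so it is open.
Try {alpha, theta}:
  P1: blocked at fork node theta ∈ conditioning set.
  P2: blocked at fork node theta ∈ conditioning set.
  P3: blocked at fork node theta ∈ conditioning set.
  P4: blocked at fork node alpha ∈ conditioning set.
  P5: blocked at fork node alpha ∈ conditioning set.
{alpha, theta} contains no descendant of mu and blocks every backdoor path.
Every element of {alpha, theta} is needed (dropping alpha leaves P4 open; dropping theta leaves P1 open), so no proper subset is valid.
Among all size-2 subsets of the eligible variables, only {alpha, theta} blocks every backdoor path, so it is the unique smallest valid adjustment set.

{alpha, theta}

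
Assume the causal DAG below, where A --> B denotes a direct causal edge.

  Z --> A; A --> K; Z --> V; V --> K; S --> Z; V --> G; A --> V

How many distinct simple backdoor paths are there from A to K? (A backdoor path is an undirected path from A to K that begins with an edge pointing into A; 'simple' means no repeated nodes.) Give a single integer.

A backdoor path from A to K is any simple undirected path whose first edge points into A (i.e. leaves A via a parent).
Parents of A: {Z}.
Enumerating:
  P1: A <- Z -> V -> K
That exhausts the simple backdoor paths. Count: 1.

1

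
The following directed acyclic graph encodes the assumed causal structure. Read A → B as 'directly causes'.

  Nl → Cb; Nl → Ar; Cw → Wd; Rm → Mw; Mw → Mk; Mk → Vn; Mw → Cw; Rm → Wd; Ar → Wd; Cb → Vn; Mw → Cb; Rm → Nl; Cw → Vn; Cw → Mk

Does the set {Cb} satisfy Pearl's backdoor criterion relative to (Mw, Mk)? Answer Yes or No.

Backdoor paths from Mw to Mk (paths whose first edge points into Mw):
  P1: Mw <- Rm -> Nl -> Ar -> Wd <- Cw -> Mk
  P2: Mw <- Rm -> Nl -> Ar -> Wd <- Cw -> Vn <- Mk
  P3: Mw <- Rm -> Nl -> Cb -> Vn <- Cw -> Mk
  P4: Mw <- Rm -> Nl -> Cb -> Vn <- Mk
  P5: Mw <- Rm -> Wd <- Cw -> Mk
  P6: Mw <- Rm -> Wd <- Cw -> Vn <- Mk
  P7: Mw <- Rm -> Wd <- Ar <- Nl -> Cb -> Vn <- Cw -> Mk
  P8: Mw <- Rm -> Wd <- Ar <- Nl -> Cb -> Vn <- Mk
Condition 1 (no descendant of Mw in the set): FAILS — Cb is a descendant of Mw.
Condition 2 (every backdoor path blocked by {Cb}):
  P1: blocked at collider Wd (neither it nor any descendant is in the conditioning set).
  P2: blocked at collider Wd (neither it nor any descendant is in the conditioning set).
  P3: blocked at chain node Cb ∈ conditioning set.
  P4: blocked at chain node Cb ∈ conditioning set.
  P5: blocked at collider Wd (neither it nor any descendant is in the conditioning set).
  P6: blocked at collider Wd (neither it nor any descendant is in the conditioning set).
  P7: blocked at collider Wd (neither it nor any descendant is in the conditioning set).
  P8: blocked at collider Wd (neither it nor any descendant is in the conditioning set).
{Cb} does not satisfy the backdoor criterion.

No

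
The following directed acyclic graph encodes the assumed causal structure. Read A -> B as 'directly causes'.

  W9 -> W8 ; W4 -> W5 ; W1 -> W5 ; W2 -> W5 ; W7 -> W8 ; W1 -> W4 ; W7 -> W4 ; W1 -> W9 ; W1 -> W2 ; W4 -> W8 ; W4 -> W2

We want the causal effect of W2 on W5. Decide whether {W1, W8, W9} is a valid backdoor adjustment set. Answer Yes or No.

Backdoor paths from W2 to W5 (paths whose first edge points into W2):
  P1: W2 <- W1 -> W9 -> W8 <- W7 -> W4 -> W5
  P2: W2 <- W1 -> W9 -> W8 <- W4 -> W5
  P3: W2 <- W1 -> W4 -> W5
  P4: W2 <- W1 -> W5
  P5: W2 <- W4 <- W7 -> W8 <- W9 <- W1 -> W5
  P6: W2 <- W4 <- W1 -> W5
  P7: W2 <- W4 -> W8 <- W9 <- W1 -> W5
  P8: W2 <- W4 -> W5
Condition 1 (no descendant of W2 in the set): holds — descendants of W2 are {W5}; none are in {W1, W8, W9}.
Condition 2 (every backdoor path blocked by {W1, W8, W9}):
  P1: blocked at fork node W1 ∈ conditioning set.
  P2: blocked at fork node W1 ∈ conditioning set.
  P3: blocked at fork node W1 ∈ conditioning set.
  P4: blocked at fork node W1 ∈ conditioning set.
  P5: blocked at chain node W9 ∈ conditioning set.
  P6: blocked at fork node W1 ∈ conditioning set.
  P7: blocked at chain node W9 ∈ conditioning set.
  P8: open — no interior node is in the conditioning set.
{W1, W8, W9} does not satisfy the backdoor criterion.

No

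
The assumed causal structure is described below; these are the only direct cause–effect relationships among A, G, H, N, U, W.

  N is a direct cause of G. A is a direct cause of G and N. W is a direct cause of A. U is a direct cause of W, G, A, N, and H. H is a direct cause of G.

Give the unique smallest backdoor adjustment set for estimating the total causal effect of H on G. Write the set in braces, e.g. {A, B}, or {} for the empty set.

Variables eligible for adjustment (non-descendants of H, excluding H and G): {A, N, U, W}.
Backdoor paths from H to G:
  P1: H <- U -> W -> A -> N -> G
  P2: H <- U -> W -> A -> G
  P3: H <- U -> A -> N -> G
  P4: H <- U -> A -> G
  P5: H <- U -> N <- A -> G
  P6: H <- U -> N -> G
  P7: H <- U -> G
The empty set is not sufficient: P1 (H <- U -> W -> A -> N -> G) has no collider blocking it and no conditioned non-collider, so it is open.
Try {U}:
  P1: blocked at fork node U ∈ conditioning set.
  P2: blocked at fork node U ∈ conditioning set.
  P3: blocked at fork node U ∈ conditioning set.
  P4: blocked at fork node U ∈ conditioning set.
  P5: blocked at fork node U ∈ conditioning set.
  P6: blocked at fork node U ∈ conditioning set.
  P7: blocked at fork node U ∈ conditioning set.
{U} contains no descendant of H and blocks every backdoor path.
No other singleton works — e.g. {W} leaves P3 open — so {U} is the unique smallest valid adjustment set.

{U}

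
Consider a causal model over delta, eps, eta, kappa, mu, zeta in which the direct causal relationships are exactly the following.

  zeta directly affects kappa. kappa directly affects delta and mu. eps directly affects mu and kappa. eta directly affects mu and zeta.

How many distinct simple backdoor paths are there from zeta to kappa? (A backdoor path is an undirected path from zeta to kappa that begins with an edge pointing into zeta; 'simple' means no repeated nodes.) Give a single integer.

A backdoor path from zeta to kappa is any simple undirected path whose first edge points into zeta (i.e. leaves zeta via a parent).
Parents of zeta: {eta}.
Enumerating:
  P1: zeta <- eta -> mu <- eps -> kappa
  P2: zeta <- eta -> mu <- kappa
That exhausts the simple backdoor paths. Count: 2.

2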